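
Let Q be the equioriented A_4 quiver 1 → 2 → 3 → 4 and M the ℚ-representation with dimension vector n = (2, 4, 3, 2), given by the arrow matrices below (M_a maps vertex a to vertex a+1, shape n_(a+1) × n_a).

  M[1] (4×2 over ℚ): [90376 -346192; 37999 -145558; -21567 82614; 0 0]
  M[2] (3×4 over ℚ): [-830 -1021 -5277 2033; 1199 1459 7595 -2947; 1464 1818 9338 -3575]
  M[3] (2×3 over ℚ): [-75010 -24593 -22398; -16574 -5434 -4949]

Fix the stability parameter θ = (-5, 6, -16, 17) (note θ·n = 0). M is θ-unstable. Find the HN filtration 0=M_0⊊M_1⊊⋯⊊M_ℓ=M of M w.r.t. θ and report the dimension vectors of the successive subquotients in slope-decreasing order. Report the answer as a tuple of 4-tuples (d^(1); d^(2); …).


Barcode: M ≅ I[1,1], I[1,2], I[2,3], I[2,4]^2. HN layers by μ_θ (3 steps, strictly decreasing):
  μ^(1)=17; μ^(2)=6; μ^(3)=-5

((0, 0, 0, 2); (0, 1, 0, 0); (2, 3, 3, 0))


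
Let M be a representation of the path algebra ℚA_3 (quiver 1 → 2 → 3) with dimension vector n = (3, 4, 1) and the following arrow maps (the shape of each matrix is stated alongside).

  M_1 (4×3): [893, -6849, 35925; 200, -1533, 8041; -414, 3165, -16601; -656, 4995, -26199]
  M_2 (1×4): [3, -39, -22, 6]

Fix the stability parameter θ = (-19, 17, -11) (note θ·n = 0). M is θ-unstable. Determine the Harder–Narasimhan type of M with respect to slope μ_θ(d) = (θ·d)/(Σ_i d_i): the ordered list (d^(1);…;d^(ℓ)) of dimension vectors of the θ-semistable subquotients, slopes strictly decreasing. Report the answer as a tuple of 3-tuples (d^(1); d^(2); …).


Interval decomposition of M: I[1,1], I[1,2], I[1,3], I[2,2]^2.
HN type (ℓ=3): μ^(1)=17; μ^(2)=3; μ^(3)=-19

((0, 3, 0); (0, 1, 1); (3, 0, 0))


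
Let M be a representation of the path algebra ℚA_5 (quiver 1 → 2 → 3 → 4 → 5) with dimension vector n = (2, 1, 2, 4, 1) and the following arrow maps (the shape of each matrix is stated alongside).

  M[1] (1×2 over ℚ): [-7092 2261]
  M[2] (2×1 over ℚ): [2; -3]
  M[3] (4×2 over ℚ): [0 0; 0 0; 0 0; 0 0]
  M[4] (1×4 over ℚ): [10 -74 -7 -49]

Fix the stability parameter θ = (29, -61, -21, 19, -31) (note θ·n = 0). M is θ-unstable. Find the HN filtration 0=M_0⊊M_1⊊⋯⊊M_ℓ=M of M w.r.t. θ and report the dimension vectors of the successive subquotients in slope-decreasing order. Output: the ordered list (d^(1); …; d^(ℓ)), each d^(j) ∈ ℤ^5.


Via rank(M_{q-1}∘⋯∘M_p): M ≅ I[1,1], I[1,3], I[3,3], I[4,4]^3, I[4,5].
μ_θ-semistable layers: μ^(1)=29; μ^(2)=19; μ^(3)=-6; μ^(4)=-53/3; μ^(5)=-21

((1, 0, 0, 0, 0); (0, 0, 0, 3, 0); (0, 0, 0, 1, 1); (1, 1, 1, 0, 0); (0, 0, 1, 0, 0))


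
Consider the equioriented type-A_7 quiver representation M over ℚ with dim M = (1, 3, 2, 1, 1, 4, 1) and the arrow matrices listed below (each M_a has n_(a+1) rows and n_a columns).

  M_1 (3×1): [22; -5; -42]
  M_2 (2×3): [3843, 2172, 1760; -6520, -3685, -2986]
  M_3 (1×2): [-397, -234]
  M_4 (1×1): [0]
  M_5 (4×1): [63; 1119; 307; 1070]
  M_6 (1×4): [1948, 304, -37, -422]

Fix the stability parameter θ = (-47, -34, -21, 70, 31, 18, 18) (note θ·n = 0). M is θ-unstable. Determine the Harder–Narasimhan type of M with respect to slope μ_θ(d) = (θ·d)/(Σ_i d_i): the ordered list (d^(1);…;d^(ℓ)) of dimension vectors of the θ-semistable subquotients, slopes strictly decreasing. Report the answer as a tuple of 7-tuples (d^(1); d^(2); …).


Interval decomposition of M: I[1,3], I[2,2], I[2,4], I[5,7], I[6,6]^3.
HN type (ℓ=6): μ^(1)=70; μ^(2)=67/3; μ^(3)=18; μ^(4)=-21; μ^(5)=-34; μ^(6)=-47

((0, 0, 0, 1, 0, 0, 0); (0, 0, 0, 0, 1, 1, 1); (0, 0, 0, 0, 0, 3, 0); (0, 0, 2, 0, 0, 0, 0); (0, 3, 0, 0, 0, 0, 0); (1, 0, 0, 0, 0, 0, 0))


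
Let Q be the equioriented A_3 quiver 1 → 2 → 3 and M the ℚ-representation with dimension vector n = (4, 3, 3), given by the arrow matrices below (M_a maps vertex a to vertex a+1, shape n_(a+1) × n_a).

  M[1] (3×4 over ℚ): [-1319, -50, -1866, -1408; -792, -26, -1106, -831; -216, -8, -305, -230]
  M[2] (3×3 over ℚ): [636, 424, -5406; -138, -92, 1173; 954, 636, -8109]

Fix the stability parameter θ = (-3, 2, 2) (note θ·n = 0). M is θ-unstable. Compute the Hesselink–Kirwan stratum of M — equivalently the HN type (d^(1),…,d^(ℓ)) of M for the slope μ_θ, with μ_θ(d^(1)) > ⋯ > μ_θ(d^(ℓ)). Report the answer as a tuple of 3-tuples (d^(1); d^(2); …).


Barcode: M ≅ I[1,1], I[1,2]^2, I[1,3], I[3,3]^2. HN layers by μ_θ (2 steps, strictly decreasing):
  μ^(1)=2; μ^(2)=-3

((0, 3, 3); (4, 0, 0))


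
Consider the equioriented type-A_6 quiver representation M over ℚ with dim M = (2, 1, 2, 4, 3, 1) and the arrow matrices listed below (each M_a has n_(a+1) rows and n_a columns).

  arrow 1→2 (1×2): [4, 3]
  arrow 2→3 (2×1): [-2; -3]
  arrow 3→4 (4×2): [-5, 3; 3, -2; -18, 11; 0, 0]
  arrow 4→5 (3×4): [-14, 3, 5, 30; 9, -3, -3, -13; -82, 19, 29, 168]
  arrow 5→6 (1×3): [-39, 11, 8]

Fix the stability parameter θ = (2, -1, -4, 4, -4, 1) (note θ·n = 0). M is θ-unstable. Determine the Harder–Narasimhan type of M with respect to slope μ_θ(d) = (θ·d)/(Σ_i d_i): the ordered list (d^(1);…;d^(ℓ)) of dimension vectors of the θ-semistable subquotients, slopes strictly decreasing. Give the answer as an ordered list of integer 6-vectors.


Barcode: M ≅ I[1,1], I[1,6], I[3,4], I[4,5]^2. HN layers by μ_θ (6 steps, strictly decreasing):
  μ^(1)=4; μ^(2)=2; μ^(3)=1; μ^(4)=0; μ^(5)=-1; μ^(6)=-4

((0, 0, 0, 1, 0, 0); (1, 0, 0, 0, 0, 0); (0, 0, 0, 0, 0, 1); (0, 0, 0, 3, 3, 0); (1, 1, 1, 0, 0, 0); (0, 0, 1, 0, 0, 0))


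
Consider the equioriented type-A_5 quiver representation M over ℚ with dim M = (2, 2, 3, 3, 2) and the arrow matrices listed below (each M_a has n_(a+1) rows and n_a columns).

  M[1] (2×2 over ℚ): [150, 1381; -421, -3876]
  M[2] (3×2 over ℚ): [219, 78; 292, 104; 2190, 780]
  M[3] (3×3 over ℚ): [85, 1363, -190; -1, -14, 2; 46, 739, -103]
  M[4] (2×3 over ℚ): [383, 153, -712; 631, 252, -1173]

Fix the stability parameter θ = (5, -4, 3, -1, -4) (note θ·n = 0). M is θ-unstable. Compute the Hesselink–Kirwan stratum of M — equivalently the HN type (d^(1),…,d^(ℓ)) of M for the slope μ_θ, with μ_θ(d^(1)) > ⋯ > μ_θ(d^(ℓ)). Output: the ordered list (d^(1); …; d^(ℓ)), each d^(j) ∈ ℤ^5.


Barcode: M ≅ I[1,2], I[1,5], I[3,4], I[3,5]. HN layers by μ_θ (4 steps, strictly decreasing):
  μ^(1)=1; μ^(2)=1/2; μ^(3)=-1/5; μ^(4)=-2/3

((0, 0, 1, 1, 0); (1, 1, 0, 0, 0); (1, 1, 1, 1, 1); (0, 0, 1, 1, 1))


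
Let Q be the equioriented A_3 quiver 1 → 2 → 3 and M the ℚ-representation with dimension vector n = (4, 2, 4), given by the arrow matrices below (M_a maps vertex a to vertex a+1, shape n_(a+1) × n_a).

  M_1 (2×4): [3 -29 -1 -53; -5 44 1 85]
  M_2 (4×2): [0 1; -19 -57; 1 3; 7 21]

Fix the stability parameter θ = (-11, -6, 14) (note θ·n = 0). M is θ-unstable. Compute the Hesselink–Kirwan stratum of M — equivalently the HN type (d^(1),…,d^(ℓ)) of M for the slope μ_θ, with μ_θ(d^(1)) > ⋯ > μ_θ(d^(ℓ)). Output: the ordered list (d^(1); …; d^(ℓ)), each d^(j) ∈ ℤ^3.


Via rank(M_{q-1}∘⋯∘M_p): M ≅ I[1,1]^2, I[1,3]^2, I[3,3]^2.
μ_θ-semistable layers: μ^(1)=14; μ^(2)=-6; μ^(3)=-11

((0, 0, 4); (0, 2, 0); (4, 0, 0))


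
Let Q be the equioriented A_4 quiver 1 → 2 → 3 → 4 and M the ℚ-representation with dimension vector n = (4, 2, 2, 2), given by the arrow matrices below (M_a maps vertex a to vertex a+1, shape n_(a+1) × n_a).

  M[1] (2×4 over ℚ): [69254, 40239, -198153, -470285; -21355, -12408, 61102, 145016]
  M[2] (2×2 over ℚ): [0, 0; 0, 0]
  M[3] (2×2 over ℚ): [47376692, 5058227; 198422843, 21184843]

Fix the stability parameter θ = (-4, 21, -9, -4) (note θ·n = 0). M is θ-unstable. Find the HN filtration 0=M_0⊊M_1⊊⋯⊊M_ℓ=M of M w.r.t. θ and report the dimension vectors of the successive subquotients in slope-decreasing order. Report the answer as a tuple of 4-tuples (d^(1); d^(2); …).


Interval decomposition of M: I[1,1]^2, I[1,2]^2, I[3,4]^2.
HN type (ℓ=3): μ^(1)=21; μ^(2)=-4; μ^(3)=-9

((0, 2, 0, 0); (4, 0, 0, 2); (0, 0, 2, 0))


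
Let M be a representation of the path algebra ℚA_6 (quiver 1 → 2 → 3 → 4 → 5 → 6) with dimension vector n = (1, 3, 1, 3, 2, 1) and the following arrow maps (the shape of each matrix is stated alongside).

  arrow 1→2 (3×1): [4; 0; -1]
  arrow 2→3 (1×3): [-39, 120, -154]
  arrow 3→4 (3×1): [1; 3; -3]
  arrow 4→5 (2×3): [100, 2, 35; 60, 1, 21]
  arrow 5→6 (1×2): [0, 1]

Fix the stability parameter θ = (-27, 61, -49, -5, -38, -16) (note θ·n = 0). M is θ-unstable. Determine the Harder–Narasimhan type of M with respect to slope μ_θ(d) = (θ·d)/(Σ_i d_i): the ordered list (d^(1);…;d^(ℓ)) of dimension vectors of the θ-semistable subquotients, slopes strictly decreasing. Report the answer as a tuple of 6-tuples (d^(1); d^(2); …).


Interval decomposition of M: I[1,5], I[2,2]^2, I[4,4], I[4,6].
HN type (ℓ=6): μ^(1)=61; μ^(2)=-5; μ^(3)=-31/4; μ^(4)=-16; μ^(5)=-43/2; μ^(6)=-27

((0, 2, 0, 0, 0, 0); (0, 0, 0, 1, 0, 0); (0, 1, 1, 1, 1, 0); (0, 0, 0, 0, 0, 1); (0, 0, 0, 1, 1, 0); (1, 0, 0, 0, 0, 0))


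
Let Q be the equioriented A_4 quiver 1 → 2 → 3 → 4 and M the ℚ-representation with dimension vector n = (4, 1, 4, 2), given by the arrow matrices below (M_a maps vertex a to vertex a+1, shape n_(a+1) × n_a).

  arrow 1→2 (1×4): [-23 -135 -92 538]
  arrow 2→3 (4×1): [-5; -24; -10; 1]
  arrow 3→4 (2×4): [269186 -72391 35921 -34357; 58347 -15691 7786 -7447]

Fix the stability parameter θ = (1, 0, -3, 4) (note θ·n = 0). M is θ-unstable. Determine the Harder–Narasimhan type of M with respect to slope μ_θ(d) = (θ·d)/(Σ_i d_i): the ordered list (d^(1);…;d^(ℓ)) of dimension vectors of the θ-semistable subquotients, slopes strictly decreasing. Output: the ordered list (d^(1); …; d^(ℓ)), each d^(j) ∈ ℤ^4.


Interval decomposition of M: I[1,1]^3, I[1,4], I[3,3]^2, I[3,4].
HN type (ℓ=4): μ^(1)=4; μ^(2)=1; μ^(3)=-2/3; μ^(4)=-3

((0, 0, 0, 2); (3, 0, 0, 0); (1, 1, 1, 0); (0, 0, 3, 0))


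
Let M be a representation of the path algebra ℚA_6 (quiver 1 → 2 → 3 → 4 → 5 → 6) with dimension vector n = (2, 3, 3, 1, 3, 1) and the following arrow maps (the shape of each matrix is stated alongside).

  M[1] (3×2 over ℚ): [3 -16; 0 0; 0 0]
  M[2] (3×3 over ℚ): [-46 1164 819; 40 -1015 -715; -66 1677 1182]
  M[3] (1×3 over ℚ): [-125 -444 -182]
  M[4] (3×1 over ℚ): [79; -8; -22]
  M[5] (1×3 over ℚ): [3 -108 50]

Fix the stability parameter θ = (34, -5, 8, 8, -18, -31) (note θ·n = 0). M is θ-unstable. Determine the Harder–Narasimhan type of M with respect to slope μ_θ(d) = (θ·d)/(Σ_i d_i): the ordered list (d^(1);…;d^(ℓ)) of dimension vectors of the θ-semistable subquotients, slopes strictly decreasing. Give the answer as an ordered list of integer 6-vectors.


Barcode: M ≅ I[1,1], I[1,6], I[2,2], I[2,3], I[3,3], I[5,5]^2. HN layers by μ_θ (5 steps, strictly decreasing):
  μ^(1)=34; μ^(2)=8; μ^(3)=-2/3; μ^(4)=-5; μ^(5)=-18

((1, 0, 0, 0, 0, 0); (0, 0, 2, 0, 0, 0); (1, 1, 1, 1, 1, 1); (0, 2, 0, 0, 0, 0); (0, 0, 0, 0, 2, 0))


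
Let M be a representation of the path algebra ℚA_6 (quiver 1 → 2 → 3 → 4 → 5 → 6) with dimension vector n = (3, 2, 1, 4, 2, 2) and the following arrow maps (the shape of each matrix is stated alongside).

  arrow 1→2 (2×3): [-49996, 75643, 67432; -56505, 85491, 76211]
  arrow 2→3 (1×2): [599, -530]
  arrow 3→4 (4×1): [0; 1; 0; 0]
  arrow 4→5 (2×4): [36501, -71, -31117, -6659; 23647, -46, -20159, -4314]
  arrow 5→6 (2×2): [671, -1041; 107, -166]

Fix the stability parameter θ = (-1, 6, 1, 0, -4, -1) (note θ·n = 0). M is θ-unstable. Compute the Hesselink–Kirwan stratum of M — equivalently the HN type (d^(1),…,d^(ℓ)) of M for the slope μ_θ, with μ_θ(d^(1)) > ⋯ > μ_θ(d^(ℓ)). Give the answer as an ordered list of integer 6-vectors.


Barcode: M ≅ I[1,1], I[1,2], I[1,6], I[4,4]^2, I[4,6]. HN layers by μ_θ (5 steps, strictly decreasing):
  μ^(1)=6; μ^(2)=2/5; μ^(3)=0; μ^(4)=-1; μ^(5)=-2

((0, 1, 0, 0, 0, 0); (0, 1, 1, 1, 1, 1); (0, 0, 0, 2, 0, 0); (3, 0, 0, 0, 0, 1); (0, 0, 0, 1, 1, 0))


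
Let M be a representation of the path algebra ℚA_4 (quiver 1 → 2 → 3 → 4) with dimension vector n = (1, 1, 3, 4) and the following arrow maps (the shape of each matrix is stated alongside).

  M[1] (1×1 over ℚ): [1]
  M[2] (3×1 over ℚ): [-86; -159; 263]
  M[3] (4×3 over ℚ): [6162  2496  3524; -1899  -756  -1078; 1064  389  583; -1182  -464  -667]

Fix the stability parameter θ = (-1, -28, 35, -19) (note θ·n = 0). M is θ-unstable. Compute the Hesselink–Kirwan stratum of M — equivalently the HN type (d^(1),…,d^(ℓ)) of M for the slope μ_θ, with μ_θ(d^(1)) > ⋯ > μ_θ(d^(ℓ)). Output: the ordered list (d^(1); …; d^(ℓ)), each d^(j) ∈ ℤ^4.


Interval decomposition of M: I[1,4], I[3,4]^2, I[4,4].
HN type (ℓ=3): μ^(1)=8; μ^(2)=-29/2; μ^(3)=-19

((0, 0, 3, 3); (1, 1, 0, 0); (0, 0, 0, 1))


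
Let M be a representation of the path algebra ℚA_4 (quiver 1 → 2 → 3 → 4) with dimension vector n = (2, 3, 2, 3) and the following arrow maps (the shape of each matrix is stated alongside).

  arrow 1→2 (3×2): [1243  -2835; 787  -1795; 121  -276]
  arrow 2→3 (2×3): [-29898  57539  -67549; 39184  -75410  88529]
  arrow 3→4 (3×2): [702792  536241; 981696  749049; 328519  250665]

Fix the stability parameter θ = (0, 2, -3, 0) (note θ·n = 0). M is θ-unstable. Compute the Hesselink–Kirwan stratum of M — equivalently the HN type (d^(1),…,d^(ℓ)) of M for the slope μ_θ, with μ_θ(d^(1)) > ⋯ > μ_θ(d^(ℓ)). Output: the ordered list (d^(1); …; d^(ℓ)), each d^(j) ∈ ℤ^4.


Via rank(M_{q-1}∘⋯∘M_p): M ≅ I[1,4]^2, I[2,2], I[4,4].
μ_θ-semistable layers: μ^(1)=2; μ^(2)=0; μ^(3)=-1/3

((0, 1, 0, 0); (0, 0, 0, 3); (2, 2, 2, 0))


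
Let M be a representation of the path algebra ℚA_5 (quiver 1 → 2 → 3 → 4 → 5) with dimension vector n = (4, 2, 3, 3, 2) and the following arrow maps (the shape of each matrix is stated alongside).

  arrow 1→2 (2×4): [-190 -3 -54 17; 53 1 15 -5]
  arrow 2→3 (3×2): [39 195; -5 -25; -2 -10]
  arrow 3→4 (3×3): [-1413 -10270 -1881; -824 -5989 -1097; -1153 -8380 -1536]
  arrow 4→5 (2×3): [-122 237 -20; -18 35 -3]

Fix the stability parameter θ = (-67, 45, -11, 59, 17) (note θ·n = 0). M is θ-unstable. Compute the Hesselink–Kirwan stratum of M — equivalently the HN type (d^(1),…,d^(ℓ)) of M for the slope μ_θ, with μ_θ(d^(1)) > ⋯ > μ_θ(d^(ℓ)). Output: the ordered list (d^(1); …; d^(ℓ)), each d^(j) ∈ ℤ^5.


Interval decomposition of M: I[1,1]^2, I[1,2], I[1,5], I[3,4], I[3,5].
HN type (ℓ=6): μ^(1)=59; μ^(2)=45; μ^(3)=38; μ^(4)=17; μ^(5)=-11; μ^(6)=-67

((0, 0, 0, 1, 0); (0, 1, 0, 0, 0); (0, 0, 0, 2, 2); (0, 1, 1, 0, 0); (0, 0, 2, 0, 0); (4, 0, 0, 0, 0))


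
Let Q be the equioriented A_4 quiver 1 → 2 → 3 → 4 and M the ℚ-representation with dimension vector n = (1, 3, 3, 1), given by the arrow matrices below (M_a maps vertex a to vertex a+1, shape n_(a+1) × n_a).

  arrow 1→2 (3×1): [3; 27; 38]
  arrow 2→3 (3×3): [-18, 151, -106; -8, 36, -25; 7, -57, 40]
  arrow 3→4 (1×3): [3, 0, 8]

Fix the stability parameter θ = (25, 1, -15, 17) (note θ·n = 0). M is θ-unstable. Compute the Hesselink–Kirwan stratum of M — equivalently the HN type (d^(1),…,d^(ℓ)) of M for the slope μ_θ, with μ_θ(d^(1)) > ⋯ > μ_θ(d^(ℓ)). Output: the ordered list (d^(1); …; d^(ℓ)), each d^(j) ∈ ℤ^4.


Interval decomposition of M: I[1,4], I[2,3]^2.
HN type (ℓ=3): μ^(1)=17; μ^(2)=11/3; μ^(3)=-7

((0, 0, 0, 1); (1, 1, 1, 0); (0, 2, 2, 0))


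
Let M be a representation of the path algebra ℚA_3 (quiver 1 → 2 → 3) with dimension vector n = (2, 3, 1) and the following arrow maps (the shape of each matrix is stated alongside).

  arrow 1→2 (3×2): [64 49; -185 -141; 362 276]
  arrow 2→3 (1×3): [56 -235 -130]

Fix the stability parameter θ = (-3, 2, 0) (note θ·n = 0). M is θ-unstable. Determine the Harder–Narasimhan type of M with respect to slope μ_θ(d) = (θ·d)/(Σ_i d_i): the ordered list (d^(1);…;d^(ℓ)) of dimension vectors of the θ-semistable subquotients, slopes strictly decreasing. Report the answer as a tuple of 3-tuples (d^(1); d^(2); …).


Via rank(M_{q-1}∘⋯∘M_p): M ≅ I[1,2], I[1,3], I[2,2].
μ_θ-semistable layers: μ^(1)=2; μ^(2)=1; μ^(3)=-3

((0, 2, 0); (0, 1, 1); (2, 0, 0))


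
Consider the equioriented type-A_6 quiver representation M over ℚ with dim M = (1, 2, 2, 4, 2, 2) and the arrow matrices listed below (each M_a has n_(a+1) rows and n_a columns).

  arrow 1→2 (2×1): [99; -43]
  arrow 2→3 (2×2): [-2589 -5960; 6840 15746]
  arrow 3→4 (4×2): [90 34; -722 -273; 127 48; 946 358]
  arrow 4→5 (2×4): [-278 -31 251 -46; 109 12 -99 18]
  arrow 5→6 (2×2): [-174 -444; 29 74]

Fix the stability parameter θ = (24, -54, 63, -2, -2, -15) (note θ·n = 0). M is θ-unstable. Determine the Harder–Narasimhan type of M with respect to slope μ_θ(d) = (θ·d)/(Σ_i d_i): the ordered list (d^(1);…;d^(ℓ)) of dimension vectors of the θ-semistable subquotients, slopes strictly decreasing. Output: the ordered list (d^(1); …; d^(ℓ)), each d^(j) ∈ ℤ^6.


Barcode: M ≅ I[1,6], I[2,5], I[4,4]^2, I[6,6]. HN layers by μ_θ (5 steps, strictly decreasing):
  μ^(1)=59/3; μ^(2)=11; μ^(3)=-2; μ^(4)=-15; μ^(5)=-54

((0, 0, 1, 1, 1, 0); (0, 0, 1, 1, 1, 1); (0, 0, 0, 2, 0, 0); (1, 1, 0, 0, 0, 1); (0, 1, 0, 0, 0, 0))


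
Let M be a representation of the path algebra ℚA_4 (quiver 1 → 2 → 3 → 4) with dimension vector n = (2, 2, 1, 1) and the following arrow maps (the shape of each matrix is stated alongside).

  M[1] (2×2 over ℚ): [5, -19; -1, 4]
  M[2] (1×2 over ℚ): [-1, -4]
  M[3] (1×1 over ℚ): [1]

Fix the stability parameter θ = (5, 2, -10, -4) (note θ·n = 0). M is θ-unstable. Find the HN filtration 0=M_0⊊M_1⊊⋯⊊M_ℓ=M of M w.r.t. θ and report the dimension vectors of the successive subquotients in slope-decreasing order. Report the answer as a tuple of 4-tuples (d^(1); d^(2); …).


Via rank(M_{q-1}∘⋯∘M_p): M ≅ I[1,2], I[1,4].
μ_θ-semistable layers: μ^(1)=7/2; μ^(2)=-7/4

((1, 1, 0, 0); (1, 1, 1, 1))


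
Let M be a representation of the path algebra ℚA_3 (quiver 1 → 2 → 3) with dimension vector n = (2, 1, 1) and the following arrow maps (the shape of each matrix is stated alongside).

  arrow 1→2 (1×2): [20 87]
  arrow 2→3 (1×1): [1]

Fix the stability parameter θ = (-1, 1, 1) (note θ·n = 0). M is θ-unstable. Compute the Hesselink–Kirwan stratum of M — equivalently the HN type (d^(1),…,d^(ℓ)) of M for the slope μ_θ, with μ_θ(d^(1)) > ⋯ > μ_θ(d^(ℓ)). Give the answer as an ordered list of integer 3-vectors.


Via rank(M_{q-1}∘⋯∘M_p): M ≅ I[1,1], I[1,3].
μ_θ-semistable layers: μ^(1)=1; μ^(2)=-1

((0, 1, 1); (2, 0, 0))


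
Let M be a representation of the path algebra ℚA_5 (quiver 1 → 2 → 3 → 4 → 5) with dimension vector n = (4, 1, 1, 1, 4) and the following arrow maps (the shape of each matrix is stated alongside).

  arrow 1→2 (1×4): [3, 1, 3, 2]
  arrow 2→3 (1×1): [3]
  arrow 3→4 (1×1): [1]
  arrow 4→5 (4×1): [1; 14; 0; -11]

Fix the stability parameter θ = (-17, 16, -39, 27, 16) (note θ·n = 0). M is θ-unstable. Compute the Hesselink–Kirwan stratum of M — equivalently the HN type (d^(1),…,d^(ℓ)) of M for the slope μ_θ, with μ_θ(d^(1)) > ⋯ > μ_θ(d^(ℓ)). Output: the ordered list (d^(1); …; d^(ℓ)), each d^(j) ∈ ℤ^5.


Barcode: M ≅ I[1,1]^3, I[1,5], I[5,5]^3. HN layers by μ_θ (4 steps, strictly decreasing):
  μ^(1)=43/2; μ^(2)=16; μ^(3)=-23/2; μ^(4)=-17

((0, 0, 0, 1, 1); (0, 0, 0, 0, 3); (0, 1, 1, 0, 0); (4, 0, 0, 0, 0))


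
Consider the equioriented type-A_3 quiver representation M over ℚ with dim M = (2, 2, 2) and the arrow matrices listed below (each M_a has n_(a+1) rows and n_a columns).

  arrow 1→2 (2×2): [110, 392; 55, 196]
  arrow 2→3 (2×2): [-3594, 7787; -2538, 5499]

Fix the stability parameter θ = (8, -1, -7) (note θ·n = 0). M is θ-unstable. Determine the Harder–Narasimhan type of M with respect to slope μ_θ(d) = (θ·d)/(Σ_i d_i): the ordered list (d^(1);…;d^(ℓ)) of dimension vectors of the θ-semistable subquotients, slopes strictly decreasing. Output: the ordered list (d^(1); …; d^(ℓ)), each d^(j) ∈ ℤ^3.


Barcode: M ≅ I[1,1], I[1,3], I[2,2], I[3,3]. HN layers by μ_θ (4 steps, strictly decreasing):
  μ^(1)=8; μ^(2)=0; μ^(3)=-1; μ^(4)=-7

((1, 0, 0); (1, 1, 1); (0, 1, 0); (0, 0, 1))


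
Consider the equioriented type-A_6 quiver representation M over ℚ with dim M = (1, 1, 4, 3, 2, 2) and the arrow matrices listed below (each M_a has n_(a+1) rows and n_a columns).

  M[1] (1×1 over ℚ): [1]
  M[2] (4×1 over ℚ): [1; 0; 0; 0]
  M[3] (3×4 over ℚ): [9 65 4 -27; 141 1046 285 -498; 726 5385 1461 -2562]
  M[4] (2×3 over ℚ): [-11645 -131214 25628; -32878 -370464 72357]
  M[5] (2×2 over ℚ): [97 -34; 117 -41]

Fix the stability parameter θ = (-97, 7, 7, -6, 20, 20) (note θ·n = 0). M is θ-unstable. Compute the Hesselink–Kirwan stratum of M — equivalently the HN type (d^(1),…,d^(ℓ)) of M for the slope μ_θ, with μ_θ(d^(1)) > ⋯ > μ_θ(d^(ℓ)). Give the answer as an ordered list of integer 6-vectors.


Interval decomposition of M: I[1,6], I[3,3], I[3,4], I[3,6].
HN type (ℓ=5): μ^(1)=20; μ^(2)=7; μ^(3)=8/3; μ^(4)=1/2; μ^(5)=-97

((0, 0, 0, 0, 2, 2); (0, 0, 1, 0, 0, 0); (0, 1, 1, 1, 0, 0); (0, 0, 2, 2, 0, 0); (1, 0, 0, 0, 0, 0))


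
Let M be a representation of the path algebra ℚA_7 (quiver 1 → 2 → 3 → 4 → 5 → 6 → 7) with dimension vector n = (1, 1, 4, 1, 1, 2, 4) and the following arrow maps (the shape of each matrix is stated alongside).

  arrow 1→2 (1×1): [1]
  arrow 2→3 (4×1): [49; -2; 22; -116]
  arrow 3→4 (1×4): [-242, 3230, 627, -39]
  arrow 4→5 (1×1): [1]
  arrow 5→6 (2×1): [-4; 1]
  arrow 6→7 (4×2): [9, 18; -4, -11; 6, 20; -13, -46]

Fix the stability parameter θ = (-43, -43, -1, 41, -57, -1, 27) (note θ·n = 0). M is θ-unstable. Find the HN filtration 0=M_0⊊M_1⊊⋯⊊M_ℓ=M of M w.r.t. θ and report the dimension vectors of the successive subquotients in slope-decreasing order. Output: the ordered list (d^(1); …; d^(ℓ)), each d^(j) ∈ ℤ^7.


Via rank(M_{q-1}∘⋯∘M_p): M ≅ I[1,3], I[3,3]^2, I[3,7], I[6,7], I[7,7]^2.
μ_θ-semistable layers: μ^(1)=27; μ^(2)=-1; μ^(3)=-17/3; μ^(4)=-43

((0, 0, 0, 0, 0, 0, 4); (0, 0, 3, 0, 0, 2, 0); (0, 0, 1, 1, 1, 0, 0); (1, 1, 0, 0, 0, 0, 0))


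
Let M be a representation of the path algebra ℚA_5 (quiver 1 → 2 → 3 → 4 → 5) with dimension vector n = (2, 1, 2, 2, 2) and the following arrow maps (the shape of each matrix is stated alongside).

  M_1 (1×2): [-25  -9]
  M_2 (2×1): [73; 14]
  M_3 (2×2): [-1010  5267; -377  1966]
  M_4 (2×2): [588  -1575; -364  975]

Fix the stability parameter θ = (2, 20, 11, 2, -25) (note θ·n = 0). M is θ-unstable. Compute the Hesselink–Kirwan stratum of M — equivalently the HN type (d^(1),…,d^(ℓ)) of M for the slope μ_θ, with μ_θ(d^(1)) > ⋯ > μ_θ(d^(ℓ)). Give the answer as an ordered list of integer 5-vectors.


Barcode: M ≅ I[1,1], I[1,5], I[3,4], I[5,5]. HN layers by μ_θ (3 steps, strictly decreasing):
  μ^(1)=13/2; μ^(2)=2; μ^(3)=-25

((0, 0, 1, 1, 0); (2, 1, 1, 1, 1); (0, 0, 0, 0, 1))


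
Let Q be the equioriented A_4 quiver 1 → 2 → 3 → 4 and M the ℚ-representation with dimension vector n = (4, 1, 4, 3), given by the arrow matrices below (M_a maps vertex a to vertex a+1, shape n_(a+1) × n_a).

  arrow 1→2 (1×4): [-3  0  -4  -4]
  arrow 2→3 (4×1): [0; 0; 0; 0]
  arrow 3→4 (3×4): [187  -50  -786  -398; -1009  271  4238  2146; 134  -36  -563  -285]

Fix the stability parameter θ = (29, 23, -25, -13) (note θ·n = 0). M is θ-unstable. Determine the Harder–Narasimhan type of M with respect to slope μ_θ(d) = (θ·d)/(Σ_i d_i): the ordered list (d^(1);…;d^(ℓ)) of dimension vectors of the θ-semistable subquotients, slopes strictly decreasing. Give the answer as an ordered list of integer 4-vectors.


Interval decomposition of M: I[1,1]^3, I[1,2], I[3,3], I[3,4]^3.
HN type (ℓ=4): μ^(1)=29; μ^(2)=26; μ^(3)=-13; μ^(4)=-25

((3, 0, 0, 0); (1, 1, 0, 0); (0, 0, 0, 3); (0, 0, 4, 0))


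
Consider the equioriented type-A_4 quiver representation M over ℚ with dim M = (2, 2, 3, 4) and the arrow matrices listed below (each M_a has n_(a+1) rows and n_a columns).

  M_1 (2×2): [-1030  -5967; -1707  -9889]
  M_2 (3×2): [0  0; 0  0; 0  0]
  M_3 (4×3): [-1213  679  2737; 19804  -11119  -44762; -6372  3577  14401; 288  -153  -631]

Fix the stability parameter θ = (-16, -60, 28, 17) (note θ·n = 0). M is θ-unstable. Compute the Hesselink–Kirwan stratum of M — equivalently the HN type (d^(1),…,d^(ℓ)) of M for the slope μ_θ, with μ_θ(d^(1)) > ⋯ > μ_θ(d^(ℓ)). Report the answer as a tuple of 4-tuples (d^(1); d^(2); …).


Via rank(M_{q-1}∘⋯∘M_p): M ≅ I[1,2]^2, I[3,4]^3, I[4,4].
μ_θ-semistable layers: μ^(1)=45/2; μ^(2)=17; μ^(3)=-38

((0, 0, 3, 3); (0, 0, 0, 1); (2, 2, 0, 0))


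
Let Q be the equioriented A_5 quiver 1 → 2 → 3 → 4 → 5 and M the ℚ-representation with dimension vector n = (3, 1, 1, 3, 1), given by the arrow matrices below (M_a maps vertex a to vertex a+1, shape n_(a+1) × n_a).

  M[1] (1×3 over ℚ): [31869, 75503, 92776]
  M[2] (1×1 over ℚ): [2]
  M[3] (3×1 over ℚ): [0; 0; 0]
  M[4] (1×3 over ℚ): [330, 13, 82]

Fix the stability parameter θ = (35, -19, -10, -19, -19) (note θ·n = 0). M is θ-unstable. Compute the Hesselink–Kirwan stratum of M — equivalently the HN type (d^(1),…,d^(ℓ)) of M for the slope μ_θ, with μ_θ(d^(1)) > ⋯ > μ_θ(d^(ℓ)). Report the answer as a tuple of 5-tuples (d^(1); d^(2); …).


Barcode: M ≅ I[1,1]^2, I[1,3], I[4,4]^2, I[4,5]. HN layers by μ_θ (3 steps, strictly decreasing):
  μ^(1)=35; μ^(2)=2; μ^(3)=-19

((2, 0, 0, 0, 0); (1, 1, 1, 0, 0); (0, 0, 0, 3, 1))


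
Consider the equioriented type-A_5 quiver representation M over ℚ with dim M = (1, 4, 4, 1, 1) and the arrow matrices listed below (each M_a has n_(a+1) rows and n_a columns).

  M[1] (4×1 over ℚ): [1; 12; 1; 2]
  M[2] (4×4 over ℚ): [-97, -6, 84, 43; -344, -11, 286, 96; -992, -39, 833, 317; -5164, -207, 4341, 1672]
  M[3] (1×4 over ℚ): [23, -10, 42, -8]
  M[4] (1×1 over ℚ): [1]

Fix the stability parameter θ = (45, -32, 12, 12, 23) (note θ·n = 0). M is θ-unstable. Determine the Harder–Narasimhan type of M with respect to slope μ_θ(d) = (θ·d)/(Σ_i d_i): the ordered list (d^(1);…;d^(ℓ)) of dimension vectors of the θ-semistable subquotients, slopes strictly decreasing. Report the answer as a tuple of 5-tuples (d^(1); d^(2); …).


Barcode: M ≅ I[1,5], I[2,3]^3. HN layers by μ_θ (4 steps, strictly decreasing):
  μ^(1)=23; μ^(2)=12; μ^(3)=13/2; μ^(4)=-32

((0, 0, 0, 0, 1); (0, 0, 4, 1, 0); (1, 1, 0, 0, 0); (0, 3, 0, 0, 0))


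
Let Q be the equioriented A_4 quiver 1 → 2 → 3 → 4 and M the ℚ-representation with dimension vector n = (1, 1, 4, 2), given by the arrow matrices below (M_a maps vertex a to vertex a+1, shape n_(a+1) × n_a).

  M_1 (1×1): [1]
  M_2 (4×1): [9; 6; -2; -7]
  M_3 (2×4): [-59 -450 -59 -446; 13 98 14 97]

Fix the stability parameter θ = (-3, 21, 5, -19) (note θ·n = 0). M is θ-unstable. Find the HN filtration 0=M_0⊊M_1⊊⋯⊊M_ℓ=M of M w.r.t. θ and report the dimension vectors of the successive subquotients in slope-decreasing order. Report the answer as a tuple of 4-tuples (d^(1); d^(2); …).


Via rank(M_{q-1}∘⋯∘M_p): M ≅ I[1,4], I[3,3]^2, I[3,4].
μ_θ-semistable layers: μ^(1)=5; μ^(2)=7/3; μ^(3)=-3; μ^(4)=-7

((0, 0, 2, 0); (0, 1, 1, 1); (1, 0, 0, 0); (0, 0, 1, 1))


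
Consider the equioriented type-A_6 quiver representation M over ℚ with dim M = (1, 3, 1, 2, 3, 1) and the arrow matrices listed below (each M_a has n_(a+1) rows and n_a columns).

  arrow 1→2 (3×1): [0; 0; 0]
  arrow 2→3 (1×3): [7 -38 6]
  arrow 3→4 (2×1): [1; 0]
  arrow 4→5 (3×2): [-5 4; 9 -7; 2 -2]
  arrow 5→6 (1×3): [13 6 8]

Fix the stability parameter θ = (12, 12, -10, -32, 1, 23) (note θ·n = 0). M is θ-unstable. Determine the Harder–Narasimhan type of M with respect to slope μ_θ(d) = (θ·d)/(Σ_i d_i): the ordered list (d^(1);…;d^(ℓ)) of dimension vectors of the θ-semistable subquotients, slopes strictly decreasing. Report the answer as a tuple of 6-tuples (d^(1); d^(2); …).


Barcode: M ≅ I[1,1], I[2,2]^2, I[2,6], I[4,5], I[5,5]. HN layers by μ_θ (5 steps, strictly decreasing):
  μ^(1)=23; μ^(2)=12; μ^(3)=1; μ^(4)=-10; μ^(5)=-32

((0, 0, 0, 0, 0, 1); (1, 2, 0, 0, 0, 0); (0, 0, 0, 0, 3, 0); (0, 1, 1, 1, 0, 0); (0, 0, 0, 1, 0, 0))


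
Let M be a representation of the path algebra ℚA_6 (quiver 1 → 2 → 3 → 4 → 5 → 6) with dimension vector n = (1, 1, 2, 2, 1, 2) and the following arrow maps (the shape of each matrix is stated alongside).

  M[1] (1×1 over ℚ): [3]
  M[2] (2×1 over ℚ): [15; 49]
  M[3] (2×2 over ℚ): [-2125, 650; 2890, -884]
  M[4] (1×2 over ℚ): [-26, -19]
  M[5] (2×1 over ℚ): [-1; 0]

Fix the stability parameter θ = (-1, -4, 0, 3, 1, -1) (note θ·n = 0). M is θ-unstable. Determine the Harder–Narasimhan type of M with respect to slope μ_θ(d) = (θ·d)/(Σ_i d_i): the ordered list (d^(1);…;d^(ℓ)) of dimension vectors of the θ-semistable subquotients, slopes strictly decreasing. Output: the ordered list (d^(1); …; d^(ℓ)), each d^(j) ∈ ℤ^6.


Via rank(M_{q-1}∘⋯∘M_p): M ≅ I[1,6], I[3,3], I[4,4], I[6,6].
μ_θ-semistable layers: μ^(1)=3; μ^(2)=1; μ^(3)=0; μ^(4)=-1; μ^(5)=-5/2

((0, 0, 0, 1, 0, 0); (0, 0, 0, 1, 1, 1); (0, 0, 2, 0, 0, 0); (0, 0, 0, 0, 0, 1); (1, 1, 0, 0, 0, 0))


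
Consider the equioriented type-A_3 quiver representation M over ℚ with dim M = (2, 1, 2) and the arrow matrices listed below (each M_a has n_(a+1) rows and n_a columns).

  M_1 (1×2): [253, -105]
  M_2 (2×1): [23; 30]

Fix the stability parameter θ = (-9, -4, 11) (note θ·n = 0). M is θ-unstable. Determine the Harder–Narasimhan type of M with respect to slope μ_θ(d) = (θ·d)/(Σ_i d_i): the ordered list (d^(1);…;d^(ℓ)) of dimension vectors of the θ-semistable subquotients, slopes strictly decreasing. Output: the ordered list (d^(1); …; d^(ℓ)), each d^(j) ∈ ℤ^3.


Via rank(M_{q-1}∘⋯∘M_p): M ≅ I[1,1], I[1,3], I[3,3].
μ_θ-semistable layers: μ^(1)=11; μ^(2)=-4; μ^(3)=-9

((0, 0, 2); (0, 1, 0); (2, 0, 0))


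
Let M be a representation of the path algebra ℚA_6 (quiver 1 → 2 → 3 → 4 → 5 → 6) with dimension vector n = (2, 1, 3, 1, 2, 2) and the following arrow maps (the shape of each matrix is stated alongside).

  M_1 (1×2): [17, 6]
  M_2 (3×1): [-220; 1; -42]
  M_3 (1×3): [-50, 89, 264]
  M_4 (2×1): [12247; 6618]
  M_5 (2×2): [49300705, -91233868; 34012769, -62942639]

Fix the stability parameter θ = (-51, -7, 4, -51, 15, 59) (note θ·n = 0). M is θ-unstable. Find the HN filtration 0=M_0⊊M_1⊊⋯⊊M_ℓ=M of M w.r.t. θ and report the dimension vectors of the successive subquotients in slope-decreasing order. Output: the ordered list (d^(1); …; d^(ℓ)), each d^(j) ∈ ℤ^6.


Via rank(M_{q-1}∘⋯∘M_p): M ≅ I[1,1], I[1,6], I[3,3]^2, I[5,6].
μ_θ-semistable layers: μ^(1)=59; μ^(2)=15; μ^(3)=4; μ^(4)=-18; μ^(5)=-51

((0, 0, 0, 0, 0, 2); (0, 0, 0, 0, 2, 0); (0, 0, 2, 0, 0, 0); (0, 1, 1, 1, 0, 0); (2, 0, 0, 0, 0, 0))


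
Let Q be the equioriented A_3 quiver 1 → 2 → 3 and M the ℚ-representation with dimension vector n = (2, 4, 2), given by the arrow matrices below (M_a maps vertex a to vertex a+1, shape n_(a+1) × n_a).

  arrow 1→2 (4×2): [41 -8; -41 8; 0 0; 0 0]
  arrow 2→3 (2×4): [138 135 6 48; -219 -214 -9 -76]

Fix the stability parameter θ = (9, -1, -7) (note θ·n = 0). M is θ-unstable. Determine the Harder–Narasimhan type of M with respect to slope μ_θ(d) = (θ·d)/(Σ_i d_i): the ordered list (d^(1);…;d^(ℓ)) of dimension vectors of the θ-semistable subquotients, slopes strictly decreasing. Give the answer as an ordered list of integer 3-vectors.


Interval decomposition of M: I[1,1], I[1,3], I[2,2]^2, I[2,3].
HN type (ℓ=4): μ^(1)=9; μ^(2)=1/3; μ^(3)=-1; μ^(4)=-4

((1, 0, 0); (1, 1, 1); (0, 2, 0); (0, 1, 1))


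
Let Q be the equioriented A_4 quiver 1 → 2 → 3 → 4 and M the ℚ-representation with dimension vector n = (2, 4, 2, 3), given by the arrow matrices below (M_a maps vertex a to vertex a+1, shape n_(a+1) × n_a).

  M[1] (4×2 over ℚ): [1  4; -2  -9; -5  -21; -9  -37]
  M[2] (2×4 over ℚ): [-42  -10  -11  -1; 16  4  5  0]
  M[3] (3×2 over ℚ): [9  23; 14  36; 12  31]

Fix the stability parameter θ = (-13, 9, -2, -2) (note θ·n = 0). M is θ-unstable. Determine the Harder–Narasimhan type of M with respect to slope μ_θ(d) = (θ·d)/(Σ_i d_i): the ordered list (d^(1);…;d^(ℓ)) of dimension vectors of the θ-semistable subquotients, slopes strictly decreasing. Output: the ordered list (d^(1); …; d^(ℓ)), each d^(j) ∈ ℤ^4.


Barcode: M ≅ I[1,4]^2, I[2,2]^2, I[4,4]. HN layers by μ_θ (4 steps, strictly decreasing):
  μ^(1)=9; μ^(2)=5/3; μ^(3)=-2; μ^(4)=-13

((0, 2, 0, 0); (0, 2, 2, 2); (0, 0, 0, 1); (2, 0, 0, 0))


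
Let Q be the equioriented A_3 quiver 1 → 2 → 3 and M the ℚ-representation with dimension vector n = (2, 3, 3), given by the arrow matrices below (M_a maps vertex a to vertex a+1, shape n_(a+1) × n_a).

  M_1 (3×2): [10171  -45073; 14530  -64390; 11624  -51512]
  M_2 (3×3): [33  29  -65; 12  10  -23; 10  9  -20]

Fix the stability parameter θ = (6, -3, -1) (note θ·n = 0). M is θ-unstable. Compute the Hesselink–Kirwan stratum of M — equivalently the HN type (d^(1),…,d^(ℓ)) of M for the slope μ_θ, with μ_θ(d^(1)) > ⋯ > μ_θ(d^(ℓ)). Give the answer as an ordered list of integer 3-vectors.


Via rank(M_{q-1}∘⋯∘M_p): M ≅ I[1,1], I[1,3], I[2,3]^2.
μ_θ-semistable layers: μ^(1)=6; μ^(2)=2/3; μ^(3)=-1; μ^(4)=-3

((1, 0, 0); (1, 1, 1); (0, 0, 2); (0, 2, 0))


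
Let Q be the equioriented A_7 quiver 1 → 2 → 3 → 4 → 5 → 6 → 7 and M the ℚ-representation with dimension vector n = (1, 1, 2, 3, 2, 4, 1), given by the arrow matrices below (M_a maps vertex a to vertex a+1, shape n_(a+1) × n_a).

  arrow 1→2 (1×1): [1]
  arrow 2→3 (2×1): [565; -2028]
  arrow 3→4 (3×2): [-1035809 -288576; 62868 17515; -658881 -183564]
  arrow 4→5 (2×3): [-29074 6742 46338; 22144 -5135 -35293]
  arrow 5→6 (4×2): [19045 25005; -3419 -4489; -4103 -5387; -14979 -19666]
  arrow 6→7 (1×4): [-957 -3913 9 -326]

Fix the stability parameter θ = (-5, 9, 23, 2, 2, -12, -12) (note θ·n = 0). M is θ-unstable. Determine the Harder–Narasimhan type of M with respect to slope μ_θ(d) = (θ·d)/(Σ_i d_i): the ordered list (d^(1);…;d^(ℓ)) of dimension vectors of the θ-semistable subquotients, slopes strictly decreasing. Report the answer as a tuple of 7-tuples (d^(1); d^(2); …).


Via rank(M_{q-1}∘⋯∘M_p): M ≅ I[1,7], I[3,6], I[4,4], I[6,6]^2.
μ_θ-semistable layers: μ^(1)=15/4; μ^(2)=2; μ^(3)=-5; μ^(4)=-12

((0, 0, 1, 1, 1, 1, 0); (0, 1, 1, 2, 1, 1, 1); (1, 0, 0, 0, 0, 0, 0); (0, 0, 0, 0, 0, 2, 0))


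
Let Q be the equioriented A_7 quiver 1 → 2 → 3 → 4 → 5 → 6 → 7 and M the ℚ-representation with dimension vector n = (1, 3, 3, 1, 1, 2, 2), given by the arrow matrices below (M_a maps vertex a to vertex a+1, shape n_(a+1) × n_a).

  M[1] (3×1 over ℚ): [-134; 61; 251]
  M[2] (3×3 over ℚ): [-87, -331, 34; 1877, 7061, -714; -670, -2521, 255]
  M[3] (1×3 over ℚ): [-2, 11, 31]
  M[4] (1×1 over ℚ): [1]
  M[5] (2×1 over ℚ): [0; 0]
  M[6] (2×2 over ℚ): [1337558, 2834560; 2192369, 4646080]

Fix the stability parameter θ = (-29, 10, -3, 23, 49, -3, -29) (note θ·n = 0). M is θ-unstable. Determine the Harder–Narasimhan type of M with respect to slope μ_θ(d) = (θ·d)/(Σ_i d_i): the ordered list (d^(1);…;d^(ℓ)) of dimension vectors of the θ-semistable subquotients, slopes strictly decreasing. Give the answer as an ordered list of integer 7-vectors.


Via rank(M_{q-1}∘⋯∘M_p): M ≅ I[1,5], I[2,2], I[2,3], I[3,3], I[6,6], I[6,7], I[7,7].
μ_θ-semistable layers: μ^(1)=49; μ^(2)=23; μ^(3)=10; μ^(4)=7/2; μ^(5)=-3; μ^(6)=-16; μ^(7)=-29

((0, 0, 0, 0, 1, 0, 0); (0, 0, 0, 1, 0, 0, 0); (0, 1, 0, 0, 0, 0, 0); (0, 2, 2, 0, 0, 0, 0); (0, 0, 1, 0, 0, 1, 0); (0, 0, 0, 0, 0, 1, 1); (1, 0, 0, 0, 0, 0, 1))


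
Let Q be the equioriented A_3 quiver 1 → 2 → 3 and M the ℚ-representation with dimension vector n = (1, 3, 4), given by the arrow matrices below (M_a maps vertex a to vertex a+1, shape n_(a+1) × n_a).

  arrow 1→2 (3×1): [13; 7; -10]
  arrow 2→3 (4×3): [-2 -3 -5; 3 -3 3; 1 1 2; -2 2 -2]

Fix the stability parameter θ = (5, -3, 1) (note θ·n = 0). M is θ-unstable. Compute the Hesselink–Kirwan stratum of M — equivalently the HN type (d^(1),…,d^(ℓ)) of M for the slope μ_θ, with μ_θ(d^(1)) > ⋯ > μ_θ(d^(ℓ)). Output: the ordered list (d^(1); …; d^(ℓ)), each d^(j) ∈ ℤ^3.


Via rank(M_{q-1}∘⋯∘M_p): M ≅ I[1,3], I[2,3]^2, I[3,3].
μ_θ-semistable layers: μ^(1)=1; μ^(2)=-3

((1, 1, 4); (0, 2, 0))


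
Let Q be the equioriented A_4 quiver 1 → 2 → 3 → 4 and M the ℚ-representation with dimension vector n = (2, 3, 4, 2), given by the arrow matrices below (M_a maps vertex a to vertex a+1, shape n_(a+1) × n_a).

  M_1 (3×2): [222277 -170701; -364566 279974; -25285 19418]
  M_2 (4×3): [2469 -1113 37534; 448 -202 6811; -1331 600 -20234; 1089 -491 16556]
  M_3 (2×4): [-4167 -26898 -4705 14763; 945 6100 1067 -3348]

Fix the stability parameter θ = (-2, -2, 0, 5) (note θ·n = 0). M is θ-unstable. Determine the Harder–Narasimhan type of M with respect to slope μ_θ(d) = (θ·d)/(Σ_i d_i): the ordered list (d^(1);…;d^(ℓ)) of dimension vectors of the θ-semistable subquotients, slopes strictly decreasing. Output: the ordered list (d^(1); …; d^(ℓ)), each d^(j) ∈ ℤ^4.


Interval decomposition of M: I[1,3], I[1,4], I[2,4], I[3,3].
HN type (ℓ=3): μ^(1)=5; μ^(2)=0; μ^(3)=-2

((0, 0, 0, 2); (0, 0, 4, 0); (2, 3, 0, 0))


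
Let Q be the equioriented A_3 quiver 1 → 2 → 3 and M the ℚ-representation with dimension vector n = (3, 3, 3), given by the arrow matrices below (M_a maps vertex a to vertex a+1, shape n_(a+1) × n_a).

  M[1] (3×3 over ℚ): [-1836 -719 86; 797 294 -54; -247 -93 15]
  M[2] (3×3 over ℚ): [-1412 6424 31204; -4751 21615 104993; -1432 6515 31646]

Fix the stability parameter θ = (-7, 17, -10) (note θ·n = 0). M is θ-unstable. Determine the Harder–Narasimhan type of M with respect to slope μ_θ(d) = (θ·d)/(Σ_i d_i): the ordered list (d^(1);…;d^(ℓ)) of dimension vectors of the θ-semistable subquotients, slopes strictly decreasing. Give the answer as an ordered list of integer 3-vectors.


Interval decomposition of M: I[1,2], I[1,3]^2, I[3,3].
HN type (ℓ=4): μ^(1)=17; μ^(2)=7/2; μ^(3)=-7; μ^(4)=-10

((0, 1, 0); (0, 2, 2); (3, 0, 0); (0, 0, 1))


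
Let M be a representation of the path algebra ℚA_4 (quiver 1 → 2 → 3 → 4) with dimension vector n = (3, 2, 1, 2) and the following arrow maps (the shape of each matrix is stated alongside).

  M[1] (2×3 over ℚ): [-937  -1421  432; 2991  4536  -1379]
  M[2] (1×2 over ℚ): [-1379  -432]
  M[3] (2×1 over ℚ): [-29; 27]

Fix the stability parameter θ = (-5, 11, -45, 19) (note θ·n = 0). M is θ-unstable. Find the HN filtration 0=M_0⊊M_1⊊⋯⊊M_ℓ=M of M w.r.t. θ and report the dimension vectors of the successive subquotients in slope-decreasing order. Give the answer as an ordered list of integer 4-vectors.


Via rank(M_{q-1}∘⋯∘M_p): M ≅ I[1,1], I[1,2], I[1,4], I[4,4].
μ_θ-semistable layers: μ^(1)=19; μ^(2)=11; μ^(3)=-5; μ^(4)=-13

((0, 0, 0, 2); (0, 1, 0, 0); (2, 0, 0, 0); (1, 1, 1, 0))
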